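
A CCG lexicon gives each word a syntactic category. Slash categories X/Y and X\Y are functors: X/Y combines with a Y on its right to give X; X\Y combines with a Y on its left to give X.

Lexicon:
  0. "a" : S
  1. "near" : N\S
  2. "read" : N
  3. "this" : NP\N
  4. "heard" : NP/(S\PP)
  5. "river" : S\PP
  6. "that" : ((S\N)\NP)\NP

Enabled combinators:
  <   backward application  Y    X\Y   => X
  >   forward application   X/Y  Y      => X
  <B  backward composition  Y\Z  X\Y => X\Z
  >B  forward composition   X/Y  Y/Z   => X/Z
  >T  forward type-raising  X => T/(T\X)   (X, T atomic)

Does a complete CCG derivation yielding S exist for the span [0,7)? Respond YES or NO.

YES

[0,7] S   <
  [0,2] N   >
    [0,1] N/(N\S)   >T
      [0,1] "a" : S
    [1,2] "near" : N\S
  [2,7] S\N   <
    [2,4] NP   <
      [2,3] "read" : N
      [3,4] "this" : NP\N
    [4,7] (S\N)\NP   <
      [4,6] NP   >
        [4,5] "heard" : NP/(S\PP)
        [5,6] "river" : S\PP
      [6,7] "that" : ((S\N)\NP)\NP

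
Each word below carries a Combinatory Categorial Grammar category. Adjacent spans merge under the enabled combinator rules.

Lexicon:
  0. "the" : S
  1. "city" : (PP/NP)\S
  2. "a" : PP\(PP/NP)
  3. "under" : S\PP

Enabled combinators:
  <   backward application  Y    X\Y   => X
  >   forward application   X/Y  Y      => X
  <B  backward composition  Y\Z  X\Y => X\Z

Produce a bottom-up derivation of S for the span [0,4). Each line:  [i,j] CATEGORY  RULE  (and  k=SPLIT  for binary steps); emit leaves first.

[0,1] S  lex  "the"
[1,2] (PP/NP)\S  lex  "city"
[2,3] PP\(PP/NP)  lex  "a"
[1,3] PP\S  <B  k=2
[0,3] PP  <  k=1
[3,4] S\PP  lex  "under"
[0,4] S  <  k=3

[0,4] S   <
  [0,3] PP   <
    [0,1] "the" : S
    [1,3] PP\S   <B
      [1,2] "city" : (PP/NP)\S
      [2,3] "a" : PP\(PP/NP)
  [3,4] "under" : S\PP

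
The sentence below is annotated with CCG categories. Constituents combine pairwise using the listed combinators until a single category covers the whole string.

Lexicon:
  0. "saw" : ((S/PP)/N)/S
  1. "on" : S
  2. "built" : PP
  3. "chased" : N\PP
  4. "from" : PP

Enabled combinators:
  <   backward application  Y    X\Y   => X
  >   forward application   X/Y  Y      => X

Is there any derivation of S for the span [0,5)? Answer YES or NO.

YES

[0,5] S   >
  [0,4] S/PP   >
    [0,2] (S/PP)/N   >
      [0,1] "saw" : ((S/PP)/N)/S
      [1,2] "on" : S
    [2,4] N   <
      [2,3] "built" : PP
      [3,4] "chased" : N\PP
  [4,5] "from" : PP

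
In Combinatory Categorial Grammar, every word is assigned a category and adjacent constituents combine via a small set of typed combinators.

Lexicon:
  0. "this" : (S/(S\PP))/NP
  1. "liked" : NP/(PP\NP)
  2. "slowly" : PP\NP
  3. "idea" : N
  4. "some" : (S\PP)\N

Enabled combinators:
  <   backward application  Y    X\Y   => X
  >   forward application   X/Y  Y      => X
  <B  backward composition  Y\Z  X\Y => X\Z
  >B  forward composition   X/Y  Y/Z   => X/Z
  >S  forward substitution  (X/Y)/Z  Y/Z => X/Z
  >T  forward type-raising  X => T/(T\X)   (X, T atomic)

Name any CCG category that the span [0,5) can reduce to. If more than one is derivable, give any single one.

S

[0,5] S   >
  [0,3] S/(S\PP)   >
    [0,1] "this" : (S/(S\PP))/NP
    [1,3] NP   >
      [1,2] "liked" : NP/(PP\NP)
      [2,3] "slowly" : PP\NP
  [3,5] S\PP   <
    [3,4] "idea" : N
    [4,5] "some" : (S\PP)\N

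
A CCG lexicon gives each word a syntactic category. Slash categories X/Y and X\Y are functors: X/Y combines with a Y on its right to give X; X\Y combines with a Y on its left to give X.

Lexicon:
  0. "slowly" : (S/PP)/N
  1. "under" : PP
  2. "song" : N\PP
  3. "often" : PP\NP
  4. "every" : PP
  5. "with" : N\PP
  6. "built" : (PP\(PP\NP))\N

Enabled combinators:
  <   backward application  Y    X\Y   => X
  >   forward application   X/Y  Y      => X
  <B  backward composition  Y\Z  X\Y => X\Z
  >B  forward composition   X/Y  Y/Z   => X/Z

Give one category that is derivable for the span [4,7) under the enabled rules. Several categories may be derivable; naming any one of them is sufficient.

[0,7] S   >
  [0,3] S/PP   >
    [0,1] "slowly" : (S/PP)/N
    [1,3] N   <
      [1,2] "under" : PP
      [2,3] "song" : N\PP
  [3,7] PP   <
    [3,4] "often" : PP\NP
    [4,7] PP\(PP\NP)   <
      [4,6] N   <
        [4,5] "every" : PP
        [5,6] "with" : N\PP
      [6,7] "built" : (PP\(PP\NP))\N

PP\(PP\NP)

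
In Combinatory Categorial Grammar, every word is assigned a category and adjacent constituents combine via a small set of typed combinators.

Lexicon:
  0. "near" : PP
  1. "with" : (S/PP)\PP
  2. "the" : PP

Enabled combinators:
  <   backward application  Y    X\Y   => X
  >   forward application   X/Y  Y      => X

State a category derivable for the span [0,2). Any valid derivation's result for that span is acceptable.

S/PP

[0,3] S   >
  [0,2] S/PP   <
    [0,1] "near" : PP
    [1,2] "with" : (S/PP)\PP
  [2,3] "the" : PP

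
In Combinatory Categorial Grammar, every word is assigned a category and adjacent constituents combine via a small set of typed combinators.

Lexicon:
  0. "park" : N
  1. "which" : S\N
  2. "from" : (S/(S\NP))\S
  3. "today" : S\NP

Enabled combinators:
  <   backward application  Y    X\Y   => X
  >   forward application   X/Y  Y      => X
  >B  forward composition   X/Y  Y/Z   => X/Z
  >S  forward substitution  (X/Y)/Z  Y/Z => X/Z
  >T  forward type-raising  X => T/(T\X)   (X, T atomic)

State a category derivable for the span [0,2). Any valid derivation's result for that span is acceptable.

S

[0,4] S   >
  [0,3] S/(S\NP)   <
    [0,2] S   >
      [0,1] S/(S\N)   >T
        [0,1] "park" : N
      [1,2] "which" : S\N
    [2,3] "from" : (S/(S\NP))\S
  [3,4] "today" : S\NP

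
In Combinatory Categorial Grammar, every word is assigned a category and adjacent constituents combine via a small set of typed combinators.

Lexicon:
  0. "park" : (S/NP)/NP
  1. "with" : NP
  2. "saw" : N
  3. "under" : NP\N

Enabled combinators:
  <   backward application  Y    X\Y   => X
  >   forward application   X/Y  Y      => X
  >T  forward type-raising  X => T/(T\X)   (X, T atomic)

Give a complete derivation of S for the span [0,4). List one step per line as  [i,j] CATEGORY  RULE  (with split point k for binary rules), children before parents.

[0,1] (S/NP)/NP  lex  "park"
[1,2] NP  lex  "with"
[0,2] S/NP  >  k=1
[2,3] N  lex  "saw"
[2,3] NP/(NP\N)  >T
[3,4] NP\N  lex  "under"
[2,4] NP  >  k=3
[0,4] S  >  k=2

[0,4] S   >
  [0,2] S/NP   >
    [0,1] "park" : (S/NP)/NP
    [1,2] "with" : NP
  [2,4] NP   >
    [2,3] NP/(NP\N)   >T
      [2,3] "saw" : N
    [3,4] "under" : NP\N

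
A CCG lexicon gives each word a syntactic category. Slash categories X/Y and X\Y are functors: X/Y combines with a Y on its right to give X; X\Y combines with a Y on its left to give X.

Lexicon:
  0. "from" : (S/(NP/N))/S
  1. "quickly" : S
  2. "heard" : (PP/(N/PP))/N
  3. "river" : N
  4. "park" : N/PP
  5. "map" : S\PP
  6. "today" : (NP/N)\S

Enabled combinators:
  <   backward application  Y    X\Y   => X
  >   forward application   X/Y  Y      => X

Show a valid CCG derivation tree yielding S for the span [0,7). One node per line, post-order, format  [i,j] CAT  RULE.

[0,7] S   >
  [0,2] S/(NP/N)   >
    [0,1] "from" : (S/(NP/N))/S
    [1,2] "quickly" : S
  [2,7] NP/N   <
    [2,6] S   <
      [2,5] PP   >
        [2,4] PP/(N/PP)   >
          [2,3] "heard" : (PP/(N/PP))/N
          [3,4] "river" : N
        [4,5] "park" : N/PP
      [5,6] "map" : S\PP
    [6,7] "today" : (NP/N)\S

[0,1] (S/(NP/N))/S  lex  "from"
[1,2] S  lex  "quickly"
[0,2] S/(NP/N)  >  k=1
[2,3] (PP/(N/PP))/N  lex  "heard"
[3,4] N  lex  "river"
[2,4] PP/(N/PP)  >  k=3
[4,5] N/PP  lex  "park"
[2,5] PP  >  k=4
[5,6] S\PP  lex  "map"
[2,6] S  <  k=5
[6,7] (NP/N)\S  lex  "today"
[2,7] NP/N  <  k=6
[0,7] S  >  k=2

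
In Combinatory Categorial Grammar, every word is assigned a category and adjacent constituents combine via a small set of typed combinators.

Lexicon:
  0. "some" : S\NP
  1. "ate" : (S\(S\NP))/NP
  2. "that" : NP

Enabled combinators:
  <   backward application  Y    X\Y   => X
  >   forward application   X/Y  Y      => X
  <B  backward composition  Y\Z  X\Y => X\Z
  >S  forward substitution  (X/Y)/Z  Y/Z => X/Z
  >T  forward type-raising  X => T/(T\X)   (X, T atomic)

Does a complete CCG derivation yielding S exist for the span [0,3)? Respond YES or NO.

[0,3] S   <
  [0,1] "some" : S\NP
  [1,3] S\(S\NP)   >
    [1,2] "ate" : (S\(S\NP))/NP
    [2,3] "that" : NP

YES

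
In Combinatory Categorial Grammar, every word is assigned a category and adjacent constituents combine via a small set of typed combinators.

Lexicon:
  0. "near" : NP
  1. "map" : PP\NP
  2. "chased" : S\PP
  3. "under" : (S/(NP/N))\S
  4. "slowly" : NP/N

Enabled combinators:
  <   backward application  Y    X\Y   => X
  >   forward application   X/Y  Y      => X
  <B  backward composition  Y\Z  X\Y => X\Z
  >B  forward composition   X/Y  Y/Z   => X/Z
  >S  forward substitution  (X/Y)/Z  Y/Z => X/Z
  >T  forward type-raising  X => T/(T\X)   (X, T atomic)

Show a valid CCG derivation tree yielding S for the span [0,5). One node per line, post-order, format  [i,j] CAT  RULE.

[0,1] NP  lex  "near"
[1,2] PP\NP  lex  "map"
[0,2] PP  <  k=1
[2,3] S\PP  lex  "chased"
[0,3] S  <  k=2
[3,4] (S/(NP/N))\S  lex  "under"
[0,4] S/(NP/N)  <  k=3
[4,5] NP/N  lex  "slowly"
[0,5] S  >  k=4

[0,5] S   >
  [0,4] S/(NP/N)   <
    [0,3] S   <
      [0,2] PP   <
        [0,1] "near" : NP
        [1,2] "map" : PP\NP
      [2,3] "chased" : S\PP
    [3,4] "under" : (S/(NP/N))\S
  [4,5] "slowly" : NP/N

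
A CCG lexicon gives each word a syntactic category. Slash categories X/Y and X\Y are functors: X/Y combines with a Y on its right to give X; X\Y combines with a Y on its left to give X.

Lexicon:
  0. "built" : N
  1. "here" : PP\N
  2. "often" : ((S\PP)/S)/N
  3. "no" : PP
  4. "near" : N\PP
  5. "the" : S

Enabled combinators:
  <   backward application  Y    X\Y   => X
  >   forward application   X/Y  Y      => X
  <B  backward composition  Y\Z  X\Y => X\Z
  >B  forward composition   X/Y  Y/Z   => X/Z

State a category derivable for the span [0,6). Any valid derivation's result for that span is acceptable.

[0,6] S   <
  [0,1] "built" : N
  [1,6] S\N   <B
    [1,2] "here" : PP\N
    [2,6] S\PP   >
      [2,5] (S\PP)/S   >
        [2,3] "often" : ((S\PP)/S)/N
        [3,5] N   <
          [3,4] "no" : PP
          [4,5] "near" : N\PP
      [5,6] "the" : S

S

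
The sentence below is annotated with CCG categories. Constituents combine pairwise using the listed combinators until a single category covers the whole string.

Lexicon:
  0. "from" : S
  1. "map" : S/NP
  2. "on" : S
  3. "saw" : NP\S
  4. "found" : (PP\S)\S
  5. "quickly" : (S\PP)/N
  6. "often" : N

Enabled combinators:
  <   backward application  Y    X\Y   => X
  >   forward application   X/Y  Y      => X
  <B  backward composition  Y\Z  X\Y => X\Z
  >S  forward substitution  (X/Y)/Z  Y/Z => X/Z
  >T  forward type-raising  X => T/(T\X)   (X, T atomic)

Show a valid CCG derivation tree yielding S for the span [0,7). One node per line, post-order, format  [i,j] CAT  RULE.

[0,1] S  lex  "from"
[0,1] PP/(PP\S)  >T
[1,2] S/NP  lex  "map"
[2,3] S  lex  "on"
[3,4] NP\S  lex  "saw"
[2,4] NP  <  k=3
[1,4] S  >  k=2
[4,5] (PP\S)\S  lex  "found"
[1,5] PP\S  <  k=4
[0,5] PP  >  k=1
[5,6] (S\PP)/N  lex  "quickly"
[6,7] N  lex  "often"
[5,7] S\PP  >  k=6
[0,7] S  <  k=5

[0,7] S   <
  [0,5] PP   >
    [0,1] PP/(PP\S)   >T
      [0,1] "from" : S
    [1,5] PP\S   <
      [1,4] S   >
        [1,2] "map" : S/NP
        [2,4] NP   <
          [2,3] "on" : S
          [3,4] "saw" : NP\S
      [4,5] "found" : (PP\S)\S
  [5,7] S\PP   >
    [5,6] "quickly" : (S\PP)/N
    [6,7] "often" : N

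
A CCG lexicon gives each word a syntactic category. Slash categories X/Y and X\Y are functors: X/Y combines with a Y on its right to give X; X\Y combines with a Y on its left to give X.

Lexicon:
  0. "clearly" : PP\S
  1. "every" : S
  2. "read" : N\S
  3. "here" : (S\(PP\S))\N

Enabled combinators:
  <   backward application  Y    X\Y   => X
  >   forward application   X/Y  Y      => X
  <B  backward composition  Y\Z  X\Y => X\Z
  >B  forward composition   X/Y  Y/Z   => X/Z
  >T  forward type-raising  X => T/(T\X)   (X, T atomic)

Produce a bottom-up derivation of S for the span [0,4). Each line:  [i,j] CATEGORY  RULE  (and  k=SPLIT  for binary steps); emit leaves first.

[0,4] S   <
  [0,1] "clearly" : PP\S
  [1,4] S\(PP\S)   <
    [1,3] N   >
      [1,2] N/(N\S)   >T
        [1,2] "every" : S
      [2,3] "read" : N\S
    [3,4] "here" : (S\(PP\S))\N

[0,1] PP\S  lex  "clearly"
[1,2] S  lex  "every"
[1,2] N/(N\S)  >T
[2,3] N\S  lex  "read"
[1,3] N  >  k=2
[3,4] (S\(PP\S))\N  lex  "here"
[1,4] S\(PP\S)  <  k=3
[0,4] S  <  k=1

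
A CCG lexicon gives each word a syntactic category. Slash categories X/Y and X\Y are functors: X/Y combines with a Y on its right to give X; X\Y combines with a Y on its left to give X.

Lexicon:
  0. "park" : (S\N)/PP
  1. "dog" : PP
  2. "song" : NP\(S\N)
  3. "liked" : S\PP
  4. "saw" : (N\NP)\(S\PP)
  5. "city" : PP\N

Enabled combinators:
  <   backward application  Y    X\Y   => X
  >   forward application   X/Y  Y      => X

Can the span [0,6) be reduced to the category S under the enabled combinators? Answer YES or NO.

NO

(S\N)/PP PP NP\(S\N) S\PP (N\NP)\(S\PP) PP\N
CKY chart[0,6] = {PP}; S ∉ chart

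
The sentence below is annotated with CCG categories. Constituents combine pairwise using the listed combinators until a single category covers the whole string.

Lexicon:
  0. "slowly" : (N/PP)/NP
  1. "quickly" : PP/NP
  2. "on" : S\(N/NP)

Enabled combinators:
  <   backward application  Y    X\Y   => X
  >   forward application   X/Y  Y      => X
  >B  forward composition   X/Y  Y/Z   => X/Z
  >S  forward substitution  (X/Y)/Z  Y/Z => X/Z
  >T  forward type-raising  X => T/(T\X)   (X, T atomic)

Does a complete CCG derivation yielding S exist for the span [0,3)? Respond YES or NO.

YES

[0,3] S   <
  [0,2] N/NP   >S
    [0,1] "slowly" : (N/PP)/NP
    [1,2] "quickly" : PP/NP
  [2,3] "on" : S\(N/NP)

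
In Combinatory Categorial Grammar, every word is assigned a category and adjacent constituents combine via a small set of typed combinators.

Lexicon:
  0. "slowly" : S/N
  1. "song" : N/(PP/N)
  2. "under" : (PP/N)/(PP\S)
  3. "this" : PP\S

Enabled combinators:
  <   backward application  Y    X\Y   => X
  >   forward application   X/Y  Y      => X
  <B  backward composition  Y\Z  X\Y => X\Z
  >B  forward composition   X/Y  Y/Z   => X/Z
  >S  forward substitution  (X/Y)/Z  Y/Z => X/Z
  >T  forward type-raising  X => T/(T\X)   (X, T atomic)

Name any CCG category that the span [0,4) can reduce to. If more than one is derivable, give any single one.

[0,4] S   >
  [0,1] "slowly" : S/N
  [1,4] N   >
    [1,2] "song" : N/(PP/N)
    [2,4] PP/N   >
      [2,3] "under" : (PP/N)/(PP\S)
      [3,4] "this" : PP\S

S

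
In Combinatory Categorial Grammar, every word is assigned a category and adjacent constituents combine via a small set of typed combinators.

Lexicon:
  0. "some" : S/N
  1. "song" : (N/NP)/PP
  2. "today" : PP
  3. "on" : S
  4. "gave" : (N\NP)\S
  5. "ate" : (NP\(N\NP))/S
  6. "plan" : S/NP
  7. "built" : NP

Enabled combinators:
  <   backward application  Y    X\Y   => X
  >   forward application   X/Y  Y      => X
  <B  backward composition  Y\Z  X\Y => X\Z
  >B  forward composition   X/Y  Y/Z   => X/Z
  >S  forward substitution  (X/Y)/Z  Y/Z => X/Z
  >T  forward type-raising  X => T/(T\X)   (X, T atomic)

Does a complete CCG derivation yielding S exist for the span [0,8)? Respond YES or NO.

[0,8] S   >
  [0,1] "some" : S/N
  [1,8] N   >
    [1,3] N/NP   >
      [1,2] "song" : (N/NP)/PP
      [2,3] "today" : PP
    [3,8] NP   <
      [3,5] N\NP   <
        [3,4] "on" : S
        [4,5] "gave" : (N\NP)\S
      [5,8] NP\(N\NP)   >
        [5,6] "ate" : (NP\(N\NP))/S
        [6,8] S   >
          [6,7] "plan" : S/NP
          [7,8] "built" : NP

YES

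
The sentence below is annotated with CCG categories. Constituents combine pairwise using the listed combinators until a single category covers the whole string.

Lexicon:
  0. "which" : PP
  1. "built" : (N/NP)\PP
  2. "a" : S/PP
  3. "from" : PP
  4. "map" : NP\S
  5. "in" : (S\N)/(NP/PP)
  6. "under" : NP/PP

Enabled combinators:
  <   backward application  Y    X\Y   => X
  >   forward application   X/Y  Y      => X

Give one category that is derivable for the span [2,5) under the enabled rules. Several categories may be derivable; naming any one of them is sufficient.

NP

[0,7] S   <
  [0,5] N   >
    [0,2] N/NP   <
      [0,1] "which" : PP
      [1,2] "built" : (N/NP)\PP
    [2,5] NP   <
      [2,4] S   >
        [2,3] "a" : S/PP
        [3,4] "from" : PP
      [4,5] "map" : NP\S
  [5,7] S\N   >
    [5,6] "in" : (S\N)/(NP/PP)
    [6,7] "under" : NP/PP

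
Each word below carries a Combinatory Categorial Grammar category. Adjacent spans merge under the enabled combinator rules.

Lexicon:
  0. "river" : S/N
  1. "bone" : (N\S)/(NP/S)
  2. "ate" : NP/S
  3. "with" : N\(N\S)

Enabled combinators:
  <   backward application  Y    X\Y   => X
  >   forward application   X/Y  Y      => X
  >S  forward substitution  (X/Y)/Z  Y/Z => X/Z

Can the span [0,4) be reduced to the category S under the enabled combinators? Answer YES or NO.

YES

[0,4] S   >
  [0,1] "river" : S/N
  [1,4] N   <
    [1,3] N\S   >
      [1,2] "bone" : (N\S)/(NP/S)
      [2,3] "ate" : NP/S
    [3,4] "with" : N\(N\S)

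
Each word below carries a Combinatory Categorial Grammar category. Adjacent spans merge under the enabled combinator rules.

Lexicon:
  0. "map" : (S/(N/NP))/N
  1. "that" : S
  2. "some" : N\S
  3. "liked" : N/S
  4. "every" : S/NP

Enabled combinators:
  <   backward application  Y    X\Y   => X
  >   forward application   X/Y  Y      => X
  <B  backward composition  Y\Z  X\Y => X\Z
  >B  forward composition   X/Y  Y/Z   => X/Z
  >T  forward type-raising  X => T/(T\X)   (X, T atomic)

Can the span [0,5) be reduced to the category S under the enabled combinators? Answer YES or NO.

[0,5] S   >
  [0,3] S/(N/NP)   >
    [0,1] "map" : (S/(N/NP))/N
    [1,3] N   >
      [1,2] N/(N\S)   >T
        [1,2] "that" : S
      [2,3] "some" : N\S
  [3,5] N/NP   >B
    [3,4] "liked" : N/S
    [4,5] "every" : S/NP

YES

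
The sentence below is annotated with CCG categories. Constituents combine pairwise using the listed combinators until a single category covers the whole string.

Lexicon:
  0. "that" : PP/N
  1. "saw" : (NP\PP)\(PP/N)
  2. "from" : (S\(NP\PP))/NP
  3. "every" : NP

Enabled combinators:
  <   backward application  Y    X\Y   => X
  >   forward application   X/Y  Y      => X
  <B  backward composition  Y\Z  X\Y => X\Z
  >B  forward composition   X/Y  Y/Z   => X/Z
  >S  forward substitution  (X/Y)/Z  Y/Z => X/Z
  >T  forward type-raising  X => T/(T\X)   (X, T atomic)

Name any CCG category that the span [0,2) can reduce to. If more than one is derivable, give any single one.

NP\PP

[0,4] S   <
  [0,2] NP\PP   <
    [0,1] "that" : PP/N
    [1,2] "saw" : (NP\PP)\(PP/N)
  [2,4] S\(NP\PP)   >
    [2,3] "from" : (S\(NP\PP))/NP
    [3,4] "every" : NP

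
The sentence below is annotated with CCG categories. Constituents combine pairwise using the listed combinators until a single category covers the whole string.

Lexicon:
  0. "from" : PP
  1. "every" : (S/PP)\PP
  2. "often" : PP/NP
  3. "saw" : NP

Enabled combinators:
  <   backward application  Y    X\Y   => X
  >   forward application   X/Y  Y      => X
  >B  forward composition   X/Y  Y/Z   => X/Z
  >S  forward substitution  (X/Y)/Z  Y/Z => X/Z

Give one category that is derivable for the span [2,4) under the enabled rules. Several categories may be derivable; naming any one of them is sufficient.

PP

[0,4] S   >
  [0,2] S/PP   <
    [0,1] "from" : PP
    [1,2] "every" : (S/PP)\PP
  [2,4] PP   >
    [2,3] "often" : PP/NP
    [3,4] "saw" : NP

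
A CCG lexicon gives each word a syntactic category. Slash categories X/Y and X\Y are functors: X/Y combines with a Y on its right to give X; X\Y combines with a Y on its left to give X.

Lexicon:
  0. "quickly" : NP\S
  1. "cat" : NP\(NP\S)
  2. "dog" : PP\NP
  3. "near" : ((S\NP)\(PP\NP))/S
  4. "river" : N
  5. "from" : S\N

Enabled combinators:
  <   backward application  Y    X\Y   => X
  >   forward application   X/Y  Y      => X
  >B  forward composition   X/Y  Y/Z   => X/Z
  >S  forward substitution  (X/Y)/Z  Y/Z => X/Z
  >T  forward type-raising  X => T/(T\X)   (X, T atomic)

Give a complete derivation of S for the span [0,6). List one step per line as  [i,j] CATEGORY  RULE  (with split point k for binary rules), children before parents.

[0,1] NP\S  lex  "quickly"
[1,2] NP\(NP\S)  lex  "cat"
[0,2] NP  <  k=1
[2,3] PP\NP  lex  "dog"
[3,4] ((S\NP)\(PP\NP))/S  lex  "near"
[4,5] N  lex  "river"
[4,5] S/(S\N)  >T
[5,6] S\N  lex  "from"
[4,6] S  >  k=5
[3,6] (S\NP)\(PP\NP)  >  k=4
[2,6] S\NP  <  k=3
[0,6] S  <  k=2

[0,6] S   <
  [0,2] NP   <
    [0,1] "quickly" : NP\S
    [1,2] "cat" : NP\(NP\S)
  [2,6] S\NP   <
    [2,3] "dog" : PP\NP
    [3,6] (S\NP)\(PP\NP)   >
      [3,4] "near" : ((S\NP)\(PP\NP))/S
      [4,6] S   >
        [4,5] S/(S\N)   >T
          [4,5] "river" : N
        [5,6] "from" : S\N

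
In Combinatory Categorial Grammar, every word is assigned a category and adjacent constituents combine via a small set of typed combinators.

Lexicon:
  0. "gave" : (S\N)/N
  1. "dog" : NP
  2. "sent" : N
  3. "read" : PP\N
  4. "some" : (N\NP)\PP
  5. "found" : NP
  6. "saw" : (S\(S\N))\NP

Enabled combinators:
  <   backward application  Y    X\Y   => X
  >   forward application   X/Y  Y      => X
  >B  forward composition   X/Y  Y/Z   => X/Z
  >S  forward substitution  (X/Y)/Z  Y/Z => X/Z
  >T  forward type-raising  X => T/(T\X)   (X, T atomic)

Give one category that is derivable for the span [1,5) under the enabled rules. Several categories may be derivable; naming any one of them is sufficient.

[0,7] S   <
  [0,5] S\N   >
    [0,1] "gave" : (S\N)/N
    [1,5] N   <
      [1,2] "dog" : NP
      [2,5] N\NP   <
        [2,4] PP   <
          [2,3] "sent" : N
          [3,4] "read" : PP\N
        [4,5] "some" : (N\NP)\PP
  [5,7] S\(S\N)   <
    [5,6] "found" : NP
    [6,7] "saw" : (S\(S\N))\NP

N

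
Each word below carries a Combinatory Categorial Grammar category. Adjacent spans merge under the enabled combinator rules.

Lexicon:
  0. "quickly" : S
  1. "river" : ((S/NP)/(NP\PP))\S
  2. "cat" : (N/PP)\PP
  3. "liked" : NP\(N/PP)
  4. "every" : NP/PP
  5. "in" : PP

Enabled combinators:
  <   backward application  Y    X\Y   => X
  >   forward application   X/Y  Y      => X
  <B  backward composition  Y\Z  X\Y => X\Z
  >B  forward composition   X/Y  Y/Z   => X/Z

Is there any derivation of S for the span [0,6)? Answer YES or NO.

YES

[0,6] S   >
  [0,5] S/PP   >B
    [0,4] S/NP   >
      [0,2] (S/NP)/(NP\PP)   <
        [0,1] "quickly" : S
        [1,2] "river" : ((S/NP)/(NP\PP))\S
      [2,4] NP\PP   <B
        [2,3] "cat" : (N/PP)\PP
        [3,4] "liked" : NP\(N/PP)
    [4,5] "every" : NP/PP
  [5,6] "in" : PP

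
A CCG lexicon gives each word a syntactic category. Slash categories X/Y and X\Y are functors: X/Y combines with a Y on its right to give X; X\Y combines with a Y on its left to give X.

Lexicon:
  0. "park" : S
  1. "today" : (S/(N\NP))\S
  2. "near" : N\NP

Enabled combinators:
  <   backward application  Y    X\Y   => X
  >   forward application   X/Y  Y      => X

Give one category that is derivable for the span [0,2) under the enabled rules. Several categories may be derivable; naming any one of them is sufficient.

[0,3] S   >
  [0,2] S/(N\NP)   <
    [0,1] "park" : S
    [1,2] "today" : (S/(N\NP))\S
  [2,3] "near" : N\NP

S/(N\NP)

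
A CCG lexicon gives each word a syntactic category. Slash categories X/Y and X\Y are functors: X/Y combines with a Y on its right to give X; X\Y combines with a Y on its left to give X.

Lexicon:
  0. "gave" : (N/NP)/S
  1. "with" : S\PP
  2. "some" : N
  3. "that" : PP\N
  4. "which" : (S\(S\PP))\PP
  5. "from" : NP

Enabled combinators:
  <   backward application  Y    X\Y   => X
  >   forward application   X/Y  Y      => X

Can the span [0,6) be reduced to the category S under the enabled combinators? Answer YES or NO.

(N/NP)/S S\PP N PP\N (S\(S\PP))\PP NP
CKY chart[0,6] = {N}; S ∉ chart

NO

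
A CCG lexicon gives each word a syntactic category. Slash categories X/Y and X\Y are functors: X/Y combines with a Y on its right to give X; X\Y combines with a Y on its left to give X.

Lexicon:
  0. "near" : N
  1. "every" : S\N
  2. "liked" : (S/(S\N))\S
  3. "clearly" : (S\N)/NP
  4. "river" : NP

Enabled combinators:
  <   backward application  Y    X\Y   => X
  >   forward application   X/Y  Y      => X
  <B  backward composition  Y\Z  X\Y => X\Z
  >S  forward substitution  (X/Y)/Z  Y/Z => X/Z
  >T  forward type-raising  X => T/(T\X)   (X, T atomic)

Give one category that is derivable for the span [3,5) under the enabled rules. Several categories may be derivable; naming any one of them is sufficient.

[0,5] S   >
  [0,3] S/(S\N)   <
    [0,2] S   <
      [0,1] "near" : N
      [1,2] "every" : S\N
    [2,3] "liked" : (S/(S\N))\S
  [3,5] S\N   >
    [3,4] "clearly" : (S\N)/NP
    [4,5] "river" : NP

S\N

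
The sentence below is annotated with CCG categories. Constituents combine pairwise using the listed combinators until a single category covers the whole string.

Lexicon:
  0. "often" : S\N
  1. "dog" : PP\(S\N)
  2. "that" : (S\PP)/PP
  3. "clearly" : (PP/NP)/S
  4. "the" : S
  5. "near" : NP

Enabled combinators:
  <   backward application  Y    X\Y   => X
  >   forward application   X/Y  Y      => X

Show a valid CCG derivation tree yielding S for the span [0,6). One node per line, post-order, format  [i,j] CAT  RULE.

[0,1] S\N  lex  "often"
[1,2] PP\(S\N)  lex  "dog"
[0,2] PP  <  k=1
[2,3] (S\PP)/PP  lex  "that"
[3,4] (PP/NP)/S  lex  "clearly"
[4,5] S  lex  "the"
[3,5] PP/NP  >  k=4
[5,6] NP  lex  "near"
[3,6] PP  >  k=5
[2,6] S\PP  >  k=3
[0,6] S  <  k=2

[0,6] S   <
  [0,2] PP   <
    [0,1] "often" : S\N
    [1,2] "dog" : PP\(S\N)
  [2,6] S\PP   >
    [2,3] "that" : (S\PP)/PP
    [3,6] PP   >
      [3,5] PP/NP   >
        [3,4] "clearly" : (PP/NP)/S
        [4,5] "the" : S
      [5,6] "near" : NP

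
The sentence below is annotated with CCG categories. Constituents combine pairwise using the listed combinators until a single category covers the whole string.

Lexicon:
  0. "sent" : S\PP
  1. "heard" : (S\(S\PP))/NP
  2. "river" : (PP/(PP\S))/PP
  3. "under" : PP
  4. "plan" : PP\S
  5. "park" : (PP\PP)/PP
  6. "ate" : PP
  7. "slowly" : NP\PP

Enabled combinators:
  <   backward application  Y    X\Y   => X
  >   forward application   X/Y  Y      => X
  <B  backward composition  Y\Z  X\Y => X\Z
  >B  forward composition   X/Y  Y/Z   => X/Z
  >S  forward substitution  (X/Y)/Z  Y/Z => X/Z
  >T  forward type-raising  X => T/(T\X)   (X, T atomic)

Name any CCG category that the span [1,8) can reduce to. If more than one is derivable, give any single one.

[0,8] S   <
  [0,1] "sent" : S\PP
  [1,8] S\(S\PP)   >
    [1,2] "heard" : (S\(S\PP))/NP
    [2,8] NP   <
      [2,5] PP   >
        [2,4] PP/(PP\S)   >
          [2,3] "river" : (PP/(PP\S))/PP
          [3,4] "under" : PP
        [4,5] "plan" : PP\S
      [5,8] NP\PP   <B
        [5,7] PP\PP   >
          [5,6] "park" : (PP\PP)/PP
          [6,7] "ate" : PP
        [7,8] "slowly" : NP\PP

S\(S\PP)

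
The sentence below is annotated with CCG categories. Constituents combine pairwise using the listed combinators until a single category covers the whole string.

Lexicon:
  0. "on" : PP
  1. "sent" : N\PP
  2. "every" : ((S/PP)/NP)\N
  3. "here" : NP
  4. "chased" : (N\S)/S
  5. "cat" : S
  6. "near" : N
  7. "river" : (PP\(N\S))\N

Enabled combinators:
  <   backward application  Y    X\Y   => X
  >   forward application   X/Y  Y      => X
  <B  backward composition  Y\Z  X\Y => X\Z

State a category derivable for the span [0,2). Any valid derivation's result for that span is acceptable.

N

[0,8] S   >
  [0,4] S/PP   >
    [0,3] (S/PP)/NP   <
      [0,2] N   <
        [0,1] "on" : PP
        [1,2] "sent" : N\PP
      [2,3] "every" : ((S/PP)/NP)\N
    [3,4] "here" : NP
  [4,8] PP   <
    [4,6] N\S   >
      [4,5] "chased" : (N\S)/S
      [5,6] "cat" : S
    [6,8] PP\(N\S)   <
      [6,7] "near" : N
      [7,8] "river" : (PP\(N\S))\N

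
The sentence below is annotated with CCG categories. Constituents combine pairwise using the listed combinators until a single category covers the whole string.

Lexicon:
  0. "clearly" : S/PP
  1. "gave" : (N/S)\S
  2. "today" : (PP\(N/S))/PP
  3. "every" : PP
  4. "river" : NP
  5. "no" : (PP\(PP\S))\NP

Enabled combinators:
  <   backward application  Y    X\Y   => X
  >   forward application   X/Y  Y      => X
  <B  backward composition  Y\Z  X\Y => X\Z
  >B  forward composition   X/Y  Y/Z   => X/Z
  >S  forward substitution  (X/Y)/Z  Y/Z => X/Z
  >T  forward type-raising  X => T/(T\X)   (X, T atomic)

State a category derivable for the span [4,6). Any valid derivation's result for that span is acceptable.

[0,6] S   >
  [0,1] "clearly" : S/PP
  [1,6] PP   <
    [1,4] PP\S   <B
      [1,2] "gave" : (N/S)\S
      [2,4] PP\(N/S)   >
        [2,3] "today" : (PP\(N/S))/PP
        [3,4] "every" : PP
    [4,6] PP\(PP\S)   <
      [4,5] "river" : NP
      [5,6] "no" : (PP\(PP\S))\NP

PP\(PP\S)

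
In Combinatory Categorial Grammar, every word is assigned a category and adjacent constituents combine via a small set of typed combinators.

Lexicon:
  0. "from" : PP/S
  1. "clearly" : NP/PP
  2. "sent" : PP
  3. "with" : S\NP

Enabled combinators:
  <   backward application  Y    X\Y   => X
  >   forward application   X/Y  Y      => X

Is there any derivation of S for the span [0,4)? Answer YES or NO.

NO

PP/S NP/PP PP S\NP
CKY chart[0,4] = {PP}; S ∉ chart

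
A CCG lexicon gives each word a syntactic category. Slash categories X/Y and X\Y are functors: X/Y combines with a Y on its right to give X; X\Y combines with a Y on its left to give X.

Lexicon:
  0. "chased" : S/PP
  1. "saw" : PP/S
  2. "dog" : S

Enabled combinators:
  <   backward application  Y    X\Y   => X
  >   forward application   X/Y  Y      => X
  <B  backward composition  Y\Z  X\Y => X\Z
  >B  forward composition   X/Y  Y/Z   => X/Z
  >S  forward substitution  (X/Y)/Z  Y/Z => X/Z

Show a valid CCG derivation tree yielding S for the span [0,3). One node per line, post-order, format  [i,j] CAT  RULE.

[0,3] S   >
  [0,1] "chased" : S/PP
  [1,3] PP   >
    [1,2] "saw" : PP/S
    [2,3] "dog" : S

[0,1] S/PP  lex  "chased"
[1,2] PP/S  lex  "saw"
[2,3] S  lex  "dog"
[1,3] PP  >  k=2
[0,3] S  >  k=1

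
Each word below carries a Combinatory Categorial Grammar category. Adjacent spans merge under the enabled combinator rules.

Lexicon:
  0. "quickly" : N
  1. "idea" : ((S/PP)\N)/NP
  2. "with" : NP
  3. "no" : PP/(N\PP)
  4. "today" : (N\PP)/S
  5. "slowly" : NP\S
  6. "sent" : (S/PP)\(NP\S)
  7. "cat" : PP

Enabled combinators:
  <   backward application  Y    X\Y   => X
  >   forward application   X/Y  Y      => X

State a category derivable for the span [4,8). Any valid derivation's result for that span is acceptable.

[0,8] S   >
  [0,3] S/PP   <
    [0,1] "quickly" : N
    [1,3] (S/PP)\N   >
      [1,2] "idea" : ((S/PP)\N)/NP
      [2,3] "with" : NP
  [3,8] PP   >
    [3,4] "no" : PP/(N\PP)
    [4,8] N\PP   >
      [4,5] "today" : (N\PP)/S
      [5,8] S   >
        [5,7] S/PP   <
          [5,6] "slowly" : NP\S
          [6,7] "sent" : (S/PP)\(NP\S)
        [7,8] "cat" : PP

N\PP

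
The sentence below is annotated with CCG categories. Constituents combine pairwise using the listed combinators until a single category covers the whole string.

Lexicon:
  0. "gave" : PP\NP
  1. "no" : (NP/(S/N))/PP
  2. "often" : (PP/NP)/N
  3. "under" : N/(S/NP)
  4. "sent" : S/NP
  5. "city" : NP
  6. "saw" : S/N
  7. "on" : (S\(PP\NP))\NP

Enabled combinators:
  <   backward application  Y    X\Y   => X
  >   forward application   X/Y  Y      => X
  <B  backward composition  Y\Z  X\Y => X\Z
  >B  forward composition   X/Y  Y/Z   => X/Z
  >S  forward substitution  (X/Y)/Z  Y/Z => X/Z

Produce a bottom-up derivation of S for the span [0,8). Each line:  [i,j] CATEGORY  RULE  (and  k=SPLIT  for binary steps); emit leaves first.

[0,8] S   <
  [0,1] "gave" : PP\NP
  [1,8] S\(PP\NP)   <
    [1,7] NP   >
      [1,6] NP/(S/N)   >
        [1,2] "no" : (NP/(S/N))/PP
        [2,6] PP   >
          [2,5] PP/NP   >
            [2,3] "often" : (PP/NP)/N
            [3,5] N   >
              [3,4] "under" : N/(S/NP)
              [4,5] "sent" : S/NP
          [5,6] "city" : NP
      [6,7] "saw" : S/N
    [7,8] "on" : (S\(PP\NP))\NP

[0,1] PP\NP  lex  "gave"
[1,2] (NP/(S/N))/PP  lex  "no"
[2,3] (PP/NP)/N  lex  "often"
[3,4] N/(S/NP)  lex  "under"
[4,5] S/NP  lex  "sent"
[3,5] N  >  k=4
[2,5] PP/NP  >  k=3
[5,6] NP  lex  "city"
[2,6] PP  >  k=5
[1,6] NP/(S/N)  >  k=2
[6,7] S/N  lex  "saw"
[1,7] NP  >  k=6
[7,8] (S\(PP\NP))\NP  lex  "on"
[1,8] S\(PP\NP)  <  k=7
[0,8] S  <  k=1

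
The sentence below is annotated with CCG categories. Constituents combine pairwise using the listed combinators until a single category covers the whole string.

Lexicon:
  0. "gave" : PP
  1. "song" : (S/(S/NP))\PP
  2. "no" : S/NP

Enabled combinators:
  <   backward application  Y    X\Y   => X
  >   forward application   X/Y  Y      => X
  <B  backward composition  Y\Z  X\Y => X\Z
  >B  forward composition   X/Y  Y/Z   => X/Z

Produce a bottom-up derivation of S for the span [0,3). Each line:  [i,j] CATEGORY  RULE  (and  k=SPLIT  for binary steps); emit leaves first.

[0,3] S   >
  [0,2] S/(S/NP)   <
    [0,1] "gave" : PP
    [1,2] "song" : (S/(S/NP))\PP
  [2,3] "no" : S/NP

[0,1] PP  lex  "gave"
[1,2] (S/(S/NP))\PP  lex  "song"
[0,2] S/(S/NP)  <  k=1
[2,3] S/NP  lex  "no"
[0,3] S  >  k=2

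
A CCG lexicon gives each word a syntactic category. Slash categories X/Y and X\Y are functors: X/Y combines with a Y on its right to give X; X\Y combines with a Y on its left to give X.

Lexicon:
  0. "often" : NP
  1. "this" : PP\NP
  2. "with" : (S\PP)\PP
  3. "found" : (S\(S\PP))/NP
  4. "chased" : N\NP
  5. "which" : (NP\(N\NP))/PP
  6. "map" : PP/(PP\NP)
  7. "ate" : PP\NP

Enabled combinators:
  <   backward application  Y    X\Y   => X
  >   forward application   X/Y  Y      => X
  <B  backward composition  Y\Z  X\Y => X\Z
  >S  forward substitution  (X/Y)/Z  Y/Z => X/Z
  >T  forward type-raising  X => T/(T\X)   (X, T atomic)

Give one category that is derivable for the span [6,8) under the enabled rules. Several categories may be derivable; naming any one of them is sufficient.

[0,8] S   <
  [0,3] S\PP   <
    [0,2] PP   <
      [0,1] "often" : NP
      [1,2] "this" : PP\NP
    [2,3] "with" : (S\PP)\PP
  [3,8] S\(S\PP)   >
    [3,4] "found" : (S\(S\PP))/NP
    [4,8] NP   <
      [4,5] "chased" : N\NP
      [5,8] NP\(N\NP)   >
        [5,6] "which" : (NP\(N\NP))/PP
        [6,8] PP   >
          [6,7] "map" : PP/(PP\NP)
          [7,8] "ate" : PP\NP

PP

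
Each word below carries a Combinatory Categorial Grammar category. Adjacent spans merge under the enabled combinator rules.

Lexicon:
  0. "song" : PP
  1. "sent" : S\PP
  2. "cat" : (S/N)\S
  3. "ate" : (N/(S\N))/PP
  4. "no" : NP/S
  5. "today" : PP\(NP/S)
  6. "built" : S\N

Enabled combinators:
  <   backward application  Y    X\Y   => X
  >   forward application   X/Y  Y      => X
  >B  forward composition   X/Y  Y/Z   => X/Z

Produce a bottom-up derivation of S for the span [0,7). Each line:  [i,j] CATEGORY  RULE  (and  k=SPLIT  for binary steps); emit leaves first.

[0,7] S   >
  [0,3] S/N   <
    [0,2] S   <
      [0,1] "song" : PP
      [1,2] "sent" : S\PP
    [2,3] "cat" : (S/N)\S
  [3,7] N   >
    [3,6] N/(S\N)   >
      [3,4] "ate" : (N/(S\N))/PP
      [4,6] PP   <
        [4,5] "no" : NP/S
        [5,6] "today" : PP\(NP/S)
    [6,7] "built" : S\N

[0,1] PP  lex  "song"
[1,2] S\PP  lex  "sent"
[0,2] S  <  k=1
[2,3] (S/N)\S  lex  "cat"
[0,3] S/N  <  k=2
[3,4] (N/(S\N))/PP  lex  "ate"
[4,5] NP/S  lex  "no"
[5,6] PP\(NP/S)  lex  "today"
[4,6] PP  <  k=5
[3,6] N/(S\N)  >  k=4
[6,7] S\N  lex  "built"
[3,7] N  >  k=6
[0,7] S  >  k=3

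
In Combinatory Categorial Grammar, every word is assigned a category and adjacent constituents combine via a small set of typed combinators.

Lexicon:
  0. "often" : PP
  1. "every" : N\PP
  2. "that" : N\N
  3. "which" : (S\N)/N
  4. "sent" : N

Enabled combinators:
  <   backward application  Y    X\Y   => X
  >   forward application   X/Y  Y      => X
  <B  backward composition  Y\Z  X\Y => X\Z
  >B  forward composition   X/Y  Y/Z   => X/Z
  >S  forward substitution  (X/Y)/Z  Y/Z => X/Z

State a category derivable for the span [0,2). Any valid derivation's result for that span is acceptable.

N

[0,5] S   <
  [0,2] N   <
    [0,1] "often" : PP
    [1,2] "every" : N\PP
  [2,5] S\N   <B
    [2,3] "that" : N\N
    [3,5] S\N   >
      [3,4] "which" : (S\N)/N
      [4,5] "sent" : N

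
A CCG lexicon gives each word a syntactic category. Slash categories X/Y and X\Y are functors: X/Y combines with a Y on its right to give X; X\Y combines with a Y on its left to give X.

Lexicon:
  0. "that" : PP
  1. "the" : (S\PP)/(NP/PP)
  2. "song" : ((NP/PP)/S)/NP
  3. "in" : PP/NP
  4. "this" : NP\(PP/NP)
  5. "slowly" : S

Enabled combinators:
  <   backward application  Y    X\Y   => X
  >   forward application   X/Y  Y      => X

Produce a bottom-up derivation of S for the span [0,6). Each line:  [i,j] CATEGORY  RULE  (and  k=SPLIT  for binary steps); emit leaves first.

[0,1] PP  lex  "that"
[1,2] (S\PP)/(NP/PP)  lex  "the"
[2,3] ((NP/PP)/S)/NP  lex  "song"
[3,4] PP/NP  lex  "in"
[4,5] NP\(PP/NP)  lex  "this"
[3,5] NP  <  k=4
[2,5] (NP/PP)/S  >  k=3
[5,6] S  lex  "slowly"
[2,6] NP/PP  >  k=5
[1,6] S\PP  >  k=2
[0,6] S  <  k=1

[0,6] S   <
  [0,1] "that" : PP
  [1,6] S\PP   >
    [1,2] "the" : (S\PP)/(NP/PP)
    [2,6] NP/PP   >
      [2,5] (NP/PP)/S   >
        [2,3] "song" : ((NP/PP)/S)/NP
        [3,5] NP   <
          [3,4] "in" : PP/NP
          [4,5] "this" : NP\(PP/NP)
      [5,6] "slowly" : S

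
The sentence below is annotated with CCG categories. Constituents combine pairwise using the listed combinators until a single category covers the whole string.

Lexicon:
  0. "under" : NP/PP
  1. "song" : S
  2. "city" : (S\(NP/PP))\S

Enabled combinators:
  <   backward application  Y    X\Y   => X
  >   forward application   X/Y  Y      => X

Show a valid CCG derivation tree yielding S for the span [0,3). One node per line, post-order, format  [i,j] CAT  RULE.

[0,1] NP/PP  lex  "under"
[1,2] S  lex  "song"
[2,3] (S\(NP/PP))\S  lex  "city"
[1,3] S\(NP/PP)  <  k=2
[0,3] S  <  k=1

[0,3] S   <
  [0,1] "under" : NP/PP
  [1,3] S\(NP/PP)   <
    [1,2] "song" : S
    [2,3] "city" : (S\(NP/PP))\S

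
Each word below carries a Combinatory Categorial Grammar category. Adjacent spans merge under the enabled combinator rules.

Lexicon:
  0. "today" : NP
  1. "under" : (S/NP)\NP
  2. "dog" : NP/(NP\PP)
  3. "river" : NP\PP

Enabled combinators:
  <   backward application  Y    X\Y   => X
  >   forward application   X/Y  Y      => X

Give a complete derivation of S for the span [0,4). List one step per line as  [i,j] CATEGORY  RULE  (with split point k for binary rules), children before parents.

[0,4] S   >
  [0,2] S/NP   <
    [0,1] "today" : NP
    [1,2] "under" : (S/NP)\NP
  [2,4] NP   >
    [2,3] "dog" : NP/(NP\PP)
    [3,4] "river" : NP\PP

[0,1] NP  lex  "today"
[1,2] (S/NP)\NP  lex  "under"
[0,2] S/NP  <  k=1
[2,3] NP/(NP\PP)  lex  "dog"
[3,4] NP\PP  lex  "river"
[2,4] NP  >  k=3
[0,4] S  >  k=2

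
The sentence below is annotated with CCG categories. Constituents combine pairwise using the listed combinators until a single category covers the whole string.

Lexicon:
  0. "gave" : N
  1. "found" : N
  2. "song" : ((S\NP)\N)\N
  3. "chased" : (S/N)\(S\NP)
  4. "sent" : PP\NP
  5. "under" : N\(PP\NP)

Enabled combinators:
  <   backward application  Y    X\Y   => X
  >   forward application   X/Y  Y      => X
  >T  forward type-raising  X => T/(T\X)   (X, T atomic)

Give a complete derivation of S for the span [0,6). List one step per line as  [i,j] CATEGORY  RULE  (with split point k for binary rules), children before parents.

[0,6] S   >
  [0,4] S/N   <
    [0,3] S\NP   <
      [0,1] "gave" : N
      [1,3] (S\NP)\N   <
        [1,2] "found" : N
        [2,3] "song" : ((S\NP)\N)\N
    [3,4] "chased" : (S/N)\(S\NP)
  [4,6] N   <
    [4,5] "sent" : PP\NP
    [5,6] "under" : N\(PP\NP)

[0,1] N  lex  "gave"
[1,2] N  lex  "found"
[2,3] ((S\NP)\N)\N  lex  "song"
[1,3] (S\NP)\N  <  k=2
[0,3] S\NP  <  k=1
[3,4] (S/N)\(S\NP)  lex  "chased"
[0,4] S/N  <  k=3
[4,5] PP\NP  lex  "sent"
[5,6] N\(PP\NP)  lex  "under"
[4,6] N  <  k=5
[0,6] S  >  k=4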